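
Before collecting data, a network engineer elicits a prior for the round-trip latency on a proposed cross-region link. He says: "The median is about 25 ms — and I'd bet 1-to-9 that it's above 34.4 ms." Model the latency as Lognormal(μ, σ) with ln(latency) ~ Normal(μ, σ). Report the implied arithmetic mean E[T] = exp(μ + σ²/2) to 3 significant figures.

E[T] ≈ 25.8 ms

If T ~ Lognormal(μ,σ) then ln T ~ Normal(μ,σ), so the p-quantile of ln T is μ + z_p·σ.
ln(25) = 3.219 and ln(34.4) = 3.538; z_{0.5} = 0, z_{0.9} = 1.282.
σ = (3.538 − 3.219)/(1.282 − (0)) = 0.249.
μ = 3.219 − (0)·0.249 = 3.219.
E[T] = exp(μ + σ²/2) = exp(3.219 + 0.0310) = 25.8 ms.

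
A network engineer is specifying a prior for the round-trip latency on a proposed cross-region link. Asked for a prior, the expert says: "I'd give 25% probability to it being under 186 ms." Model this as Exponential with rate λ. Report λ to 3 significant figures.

P(T < 186.0) = 1 − e^(−λ·186.0) = 0.25, so λ = −ln(1−0.25)/186.0 = −ln(0.75)/186.0 = 0.00155.

λ ≈ 0.00155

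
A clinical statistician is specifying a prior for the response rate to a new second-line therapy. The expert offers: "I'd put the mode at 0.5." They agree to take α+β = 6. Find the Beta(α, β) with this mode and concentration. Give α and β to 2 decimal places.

For α,β > 1 the Beta mode is (α−1)/(α+β−2). With α+β = 6, the mode is (α−1)/4.
Set (α−1)/4 = 0.5 → α = 1 + 0.5·4 = 3.00.
β = 6 − α = 3.00.

α = 3.00, β = 3.00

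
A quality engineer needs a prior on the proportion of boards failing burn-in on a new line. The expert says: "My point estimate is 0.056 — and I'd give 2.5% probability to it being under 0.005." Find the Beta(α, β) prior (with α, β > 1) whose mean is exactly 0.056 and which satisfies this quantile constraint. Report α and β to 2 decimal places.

With mean 0.056 fixed, write α = 0.056s, β = 0.944s where s = α+β.
Need P(θ < 0.005) = 0.025 under Beta(0.056s, 0.944s). Normal approximation: (q−m)/√(m(1−m)/s) ≈ z_{0.025} = -1.96, so s ≈ 0.056·0.944·(-1.96)²/(0.005−0.056)² = 78.1.
At s = 78.1: P(θ<0.005) ≈ 0.000. Adjusting to match 0.025 gives s ≈ 29.21.
So α = 0.056·29.21 ≈ 1.64, β = 0.944·29.21 ≈ 27.57.

α ≈ 1.64, β ≈ 27.57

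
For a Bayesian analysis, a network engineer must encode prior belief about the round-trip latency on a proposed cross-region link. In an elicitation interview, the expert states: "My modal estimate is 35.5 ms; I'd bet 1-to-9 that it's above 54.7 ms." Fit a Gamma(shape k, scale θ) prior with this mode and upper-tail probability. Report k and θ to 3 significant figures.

Gamma(k,θ) with k>1 has mode (k−1)θ, so θ = 35.5/(k−1).
Need P(X < 54.7) = 0.9 with θ tied to k this way. Start at k = 2, θ = 35.5: P(X<54.7) ≈ 0.456.
Too low — raise k to concentrate. Iterating converges to k ≈ 11.
Then θ = 35.5/(11−1) ≈ 3.55.

k ≈ 11, θ ≈ 3.55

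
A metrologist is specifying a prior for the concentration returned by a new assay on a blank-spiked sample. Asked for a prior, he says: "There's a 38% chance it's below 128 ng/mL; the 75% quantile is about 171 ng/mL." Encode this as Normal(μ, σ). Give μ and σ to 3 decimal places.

The p-quantile of Normal(μ,σ) is μ + z_p·σ, with z_{0.38} = -0.3055 and z_{0.75} = 0.6745.
Eliminate σ: μ = (z₂·x₁ − z₁·x₂)/(z₂ − z₁) = (0.6745·128 − (-0.3055)·171)/0.98 = 141.404.
Then σ = (x₂ − x₁)/(z₂ − z₁) = (171 − 128)/0.98 = 43.879.

μ = 141.404, σ = 43.879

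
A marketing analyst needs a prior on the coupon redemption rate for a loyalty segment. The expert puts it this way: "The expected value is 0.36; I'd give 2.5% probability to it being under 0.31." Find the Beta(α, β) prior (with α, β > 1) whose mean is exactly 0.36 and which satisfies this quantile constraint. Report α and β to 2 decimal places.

With mean 0.36 fixed, write α = 0.36s, β = 0.64s where s = α+β.
Need P(θ < 0.31) = 0.025 under Beta(0.36s, 0.64s). Normal approximation: (q−m)/√(m(1−m)/s) ≈ z_{0.025} = -1.96, so s ≈ 0.36·0.64·(-1.96)²/(0.31−0.36)² = 354.0.
At s = 354.0: P(θ<0.31) ≈ 0.023. Adjusting to match 0.025 gives s ≈ 341.81.
So α = 0.36·341.81 ≈ 123.05, β = 0.64·341.81 ≈ 218.76.

α ≈ 123.05, β ≈ 218.76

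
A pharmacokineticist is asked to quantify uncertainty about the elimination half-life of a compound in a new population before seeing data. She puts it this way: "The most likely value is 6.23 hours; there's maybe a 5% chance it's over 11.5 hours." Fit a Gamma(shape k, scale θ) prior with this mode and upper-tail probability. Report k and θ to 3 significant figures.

k ≈ 8.41, θ ≈ 0.841

Gamma(k,θ) with k>1 has mode (k−1)θ, so θ = 6.23/(k−1).
Need P(X < 11.5) = 0.95 with θ tied to k this way. Start at k = 2, θ = 6.23: P(X<11.5) ≈ 0.551.
Too low — raise k to concentrate. Iterating converges to k ≈ 8.41.
Then θ = 6.23/(8.41−1) ≈ 0.841.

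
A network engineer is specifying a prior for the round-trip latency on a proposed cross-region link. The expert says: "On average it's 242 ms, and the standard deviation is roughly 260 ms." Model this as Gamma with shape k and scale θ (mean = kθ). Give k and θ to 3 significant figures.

For Gamma(k, scale θ): mean = kθ, variance = kθ², so CV = 1/√k.
CV = SD/mean = 260/242 = 1.074, hence k = 1/CV² = 0.866.
Then θ = mean/k = 242/0.866 = 279.

k ≈ 0.866, θ ≈ 279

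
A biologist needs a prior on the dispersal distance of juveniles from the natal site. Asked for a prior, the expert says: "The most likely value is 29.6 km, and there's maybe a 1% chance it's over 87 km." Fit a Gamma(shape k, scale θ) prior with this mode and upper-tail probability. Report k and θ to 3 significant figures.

Gamma(k,θ) with k>1 has mode (k−1)θ, so θ = 29.6/(k−1).
Need P(X < 87) = 0.99 with θ tied to k this way. Start at k = 2, θ = 29.6: P(X<87) ≈ 0.792.
Too low — raise k to concentrate. Iterating converges to k ≈ 4.89.
Then θ = 29.6/(4.89−1) ≈ 7.61.

k ≈ 4.89, θ ≈ 7.61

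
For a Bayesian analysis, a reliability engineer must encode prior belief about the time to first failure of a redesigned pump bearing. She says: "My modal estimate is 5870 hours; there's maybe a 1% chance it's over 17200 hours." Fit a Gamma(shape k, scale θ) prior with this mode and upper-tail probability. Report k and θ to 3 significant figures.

k ≈ 4.92, θ ≈ 1500

Gamma(k,θ) with k>1 has mode (k−1)θ, so θ = 5870/(k−1).
Need P(X < 17200) = 0.99 with θ tied to k this way. Start at k = 2, θ = 5870: P(X<17200) ≈ 0.790.
Too low — raise k to concentrate. Iterating converges to k ≈ 4.92.
Then θ = 5870/(4.92−1) ≈ 1500.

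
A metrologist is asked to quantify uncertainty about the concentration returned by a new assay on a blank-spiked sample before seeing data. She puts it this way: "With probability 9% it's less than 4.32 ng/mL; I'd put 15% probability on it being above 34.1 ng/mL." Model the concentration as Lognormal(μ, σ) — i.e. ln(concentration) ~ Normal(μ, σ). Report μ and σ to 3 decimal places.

If T ~ Lognormal(μ,σ) then ln T ~ Normal(μ,σ), so the p-quantile of ln T is μ + z_p·σ.
ln(4.32) = 1.463 and ln(34.1) = 3.529; z_{0.09} = -1.341, z_{0.85} = 1.036.
σ = (3.529 − 1.463)/(1.036 − (-1.341)) = 0.869.
μ = 1.463 − (-1.341)·0.869 = 2.629.

μ ≈ 2.629, σ ≈ 0.869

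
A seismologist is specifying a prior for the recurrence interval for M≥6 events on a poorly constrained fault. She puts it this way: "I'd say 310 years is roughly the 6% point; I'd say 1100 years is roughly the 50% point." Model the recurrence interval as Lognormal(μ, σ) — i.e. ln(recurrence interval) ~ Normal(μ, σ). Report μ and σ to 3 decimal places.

μ ≈ 7.003, σ ≈ 0.815

If T ~ Lognormal(μ,σ) then ln T ~ Normal(μ,σ), so the p-quantile of ln T is μ + z_p·σ.
ln(310) = 5.737 and ln(1100) = 7.003; z_{0.06} = -1.555, z_{0.5} = 0.
σ = (7.003 − 5.737)/(0 − (-1.555)) = 0.815.
μ = 5.737 − (-1.555)·0.815 = 7.003.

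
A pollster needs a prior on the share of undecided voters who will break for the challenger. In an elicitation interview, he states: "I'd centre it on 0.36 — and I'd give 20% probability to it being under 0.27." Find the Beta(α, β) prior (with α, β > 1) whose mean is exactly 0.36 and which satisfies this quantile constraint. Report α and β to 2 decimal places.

With mean 0.36 fixed, write α = 0.36s, β = 0.64s where s = α+β.
Need P(θ < 0.27) = 0.2 under Beta(0.36s, 0.64s). Normal approximation: (q−m)/√(m(1−m)/s) ≈ z_{0.2} = -0.842, so s ≈ 0.36·0.64·(-0.842)²/(0.27−0.36)² = 20.1.
At s = 20.1: P(θ<0.27) ≈ 0.204. Adjusting to match 0.2 gives s ≈ 20.72.
So α = 0.36·20.72 ≈ 7.46, β = 0.64·20.72 ≈ 13.26.

α ≈ 7.46, β ≈ 13.26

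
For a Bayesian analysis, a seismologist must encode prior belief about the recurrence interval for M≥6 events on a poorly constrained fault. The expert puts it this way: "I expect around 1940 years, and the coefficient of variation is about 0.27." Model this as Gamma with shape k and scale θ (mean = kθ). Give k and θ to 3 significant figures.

k ≈ 13.7, θ ≈ 141

For Gamma(k, scale θ): mean = kθ, variance = kθ², so CV = 1/√k.
CV = 0.27, hence k = 1/CV² = 13.7.
Then θ = mean/k = 1940/13.7 = 141.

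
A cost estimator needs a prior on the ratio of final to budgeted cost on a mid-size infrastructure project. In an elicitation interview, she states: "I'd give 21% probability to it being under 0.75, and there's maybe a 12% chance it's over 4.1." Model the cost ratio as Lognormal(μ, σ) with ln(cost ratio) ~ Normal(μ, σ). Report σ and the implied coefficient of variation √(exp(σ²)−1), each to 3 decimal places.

If T ~ Lognormal(μ,σ) then ln T ~ Normal(μ,σ), so the p-quantile of ln T is μ + z_p·σ.
ln(0.75) = -0.2877 and ln(4.1) = 1.411; z_{0.21} = -0.8064, z_{0.88} = 1.175.
σ = (1.411 − -0.2877)/(1.175 − (-0.8064)) = 0.857.
μ = -0.2877 − (-0.8064)·0.857 = 0.404.
CV = √(exp(σ²)−1) = √(exp(0.7350)−1) = 1.042.

σ ≈ 0.857, CV ≈ 1.042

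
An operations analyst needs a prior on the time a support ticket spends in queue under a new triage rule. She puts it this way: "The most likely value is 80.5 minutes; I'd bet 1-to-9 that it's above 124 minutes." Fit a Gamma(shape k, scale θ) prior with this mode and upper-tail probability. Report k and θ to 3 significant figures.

k ≈ 11, θ ≈ 8.04

Gamma(k,θ) with k>1 has mode (k−1)θ, so θ = 80.5/(k−1).
Need P(X < 124) = 0.9 with θ tied to k this way. Start at k = 2, θ = 80.5: P(X<124) ≈ 0.456.
Too low — raise k to concentrate. Iterating converges to k ≈ 11.
Then θ = 80.5/(11−1) ≈ 8.04.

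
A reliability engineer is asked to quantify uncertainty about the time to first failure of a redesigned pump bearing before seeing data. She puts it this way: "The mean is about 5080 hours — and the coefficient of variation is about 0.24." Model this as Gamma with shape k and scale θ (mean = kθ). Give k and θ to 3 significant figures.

k ≈ 17.4, θ ≈ 293

For Gamma(k, scale θ): mean = kθ, variance = kθ², so CV = 1/√k.
CV = 0.24, hence k = 1/CV² = 17.4.
Then θ = mean/k = 5080/17.4 = 293.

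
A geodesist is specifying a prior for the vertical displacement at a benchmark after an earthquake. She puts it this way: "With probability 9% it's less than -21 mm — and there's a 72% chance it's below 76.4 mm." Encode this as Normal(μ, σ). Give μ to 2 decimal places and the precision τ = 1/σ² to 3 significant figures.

μ = 46.89, τ = 0.00039

The p-quantile of Normal(μ,σ) is μ + z_p·σ, with z_{0.09} = -1.341 and z_{0.72} = 0.5828.
Eliminate σ: μ = (z₂·x₁ − z₁·x₂)/(z₂ − z₁) = (0.5828·-21 − (-1.341)·76.4)/1.924 = 46.89.
Then σ = (x₂ − x₁)/(z₂ − z₁) = (76.4 − -21)/1.924 = 50.63.
Precision τ = 1/σ² = 1/50.63² = 0.00039.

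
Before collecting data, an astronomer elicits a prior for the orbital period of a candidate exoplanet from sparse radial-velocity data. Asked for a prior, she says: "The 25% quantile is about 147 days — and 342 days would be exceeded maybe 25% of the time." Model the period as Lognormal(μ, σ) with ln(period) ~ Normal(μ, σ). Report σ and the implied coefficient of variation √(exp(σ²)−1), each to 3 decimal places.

σ ≈ 0.626, CV ≈ 0.693

If T ~ Lognormal(μ,σ) then ln T ~ Normal(μ,σ), so the p-quantile of ln T is μ + z_p·σ.
ln(147) = 4.99 and ln(342) = 5.835; z_{0.25} = -0.6745, z_{0.75} = 0.6745.
σ = (5.835 − 4.99)/(0.6745 − (-0.6745)) = 0.626.
μ = 4.99 − (-0.6745)·0.626 = 5.413.
CV = √(exp(σ²)−1) = √(exp(0.3918)−1) = 0.693.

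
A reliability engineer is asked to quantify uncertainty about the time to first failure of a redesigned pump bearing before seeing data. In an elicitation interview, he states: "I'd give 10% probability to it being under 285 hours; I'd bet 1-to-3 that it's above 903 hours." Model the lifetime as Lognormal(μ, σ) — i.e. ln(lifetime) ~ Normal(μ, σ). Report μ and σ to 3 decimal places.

μ ≈ 6.408, σ ≈ 0.590

If T ~ Lognormal(μ,σ) then ln T ~ Normal(μ,σ), so the p-quantile of ln T is μ + z_p·σ.
ln(285) = 5.652 and ln(903) = 6.806; z_{0.1} = -1.282, z_{0.75} = 0.6745.
σ = (6.806 − 5.652)/(0.6745 − (-1.282)) = 0.590.
μ = 5.652 − (-1.282)·0.590 = 6.408.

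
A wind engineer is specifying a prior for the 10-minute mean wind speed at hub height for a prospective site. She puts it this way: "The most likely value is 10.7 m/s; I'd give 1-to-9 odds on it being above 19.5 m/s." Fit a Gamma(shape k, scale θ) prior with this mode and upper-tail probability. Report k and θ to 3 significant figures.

Gamma(k,θ) with k>1 has mode (k−1)θ, so θ = 10.7/(k−1).
Need P(X < 19.5) = 0.9 with θ tied to k this way. Start at k = 2, θ = 10.7: P(X<19.5) ≈ 0.544.
Too low — raise k to concentrate. Iterating converges to k ≈ 6.29.
Then θ = 10.7/(6.29−1) ≈ 2.02.

k ≈ 6.29, θ ≈ 2.02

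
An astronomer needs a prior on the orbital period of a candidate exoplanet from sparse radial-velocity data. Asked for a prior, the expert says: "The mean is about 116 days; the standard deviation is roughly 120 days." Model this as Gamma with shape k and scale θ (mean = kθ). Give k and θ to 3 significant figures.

For Gamma(k, scale θ): mean = kθ, variance = kθ², so CV = 1/√k.
CV = SD/mean = 120/116 = 1.034, hence k = 1/CV² = 0.934.
Then θ = mean/k = 116/0.934 = 124.

k ≈ 0.934, θ ≈ 124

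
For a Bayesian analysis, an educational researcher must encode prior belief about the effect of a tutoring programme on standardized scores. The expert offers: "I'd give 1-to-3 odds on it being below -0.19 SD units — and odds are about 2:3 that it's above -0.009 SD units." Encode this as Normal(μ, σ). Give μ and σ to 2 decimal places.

For Normal(μ,σ), the p-quantile is μ + z_p·σ. Here z_{0.25} = -0.6745, z_{0.6} = 0.2533.
So -0.19 = μ − 0.6745σ and -0.009 = μ + 0.2533σ.
Subtracting: σ = (-0.009 − -0.19)/(0.2533 − (-0.6745)) = 0.20.
Then μ = -0.19 − (-0.6745)·0.20 = -0.06.

μ = -0.06, σ = 0.20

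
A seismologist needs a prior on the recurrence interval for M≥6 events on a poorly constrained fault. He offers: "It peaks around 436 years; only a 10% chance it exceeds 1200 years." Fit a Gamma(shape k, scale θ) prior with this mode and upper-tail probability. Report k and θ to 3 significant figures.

Gamma(k,θ) with k>1 has mode (k−1)θ, so θ = 436/(k−1).
Need P(X < 1200) = 0.9 with θ tied to k this way. Start at k = 2, θ = 436: P(X<1200) ≈ 0.761.
Too low — raise k to concentrate. Iterating converges to k ≈ 2.87.
Then θ = 436/(2.87−1) ≈ 234.

k ≈ 2.87, θ ≈ 234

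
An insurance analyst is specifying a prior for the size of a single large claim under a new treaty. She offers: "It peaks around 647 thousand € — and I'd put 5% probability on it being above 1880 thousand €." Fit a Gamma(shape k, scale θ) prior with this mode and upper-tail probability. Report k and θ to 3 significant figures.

Gamma(k,θ) with k>1 has mode (k−1)θ, so θ = 647/(k−1).
Need P(X < 1880) = 0.95 with θ tied to k this way. Start at k = 2, θ = 647: P(X<1880) ≈ 0.786.
Too low — raise k to concentrate. Iterating converges to k ≈ 3.34.
Then θ = 647/(3.34−1) ≈ 276.

k ≈ 3.34, θ ≈ 276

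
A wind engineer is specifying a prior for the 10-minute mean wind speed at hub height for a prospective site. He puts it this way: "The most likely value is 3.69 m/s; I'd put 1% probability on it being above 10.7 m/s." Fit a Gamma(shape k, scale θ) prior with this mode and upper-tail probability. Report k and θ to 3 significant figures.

k ≈ 5, θ ≈ 0.922

Gamma(k,θ) with k>1 has mode (k−1)θ, so θ = 3.69/(k−1).
Need P(X < 10.7) = 0.99 with θ tied to k this way. Start at k = 2, θ = 3.69: P(X<10.7) ≈ 0.785.
Too low — raise k to concentrate. Iterating converges to k ≈ 5.
Then θ = 3.69/(5−1) ≈ 0.922.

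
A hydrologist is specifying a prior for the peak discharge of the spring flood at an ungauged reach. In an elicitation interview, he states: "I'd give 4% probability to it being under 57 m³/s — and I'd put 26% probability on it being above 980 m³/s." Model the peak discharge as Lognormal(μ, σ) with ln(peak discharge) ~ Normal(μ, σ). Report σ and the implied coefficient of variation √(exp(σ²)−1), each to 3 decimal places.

If T ~ Lognormal(μ,σ) then ln T ~ Normal(μ,σ), so the p-quantile of ln T is μ + z_p·σ.
ln(57) = 4.043 and ln(980) = 6.888; z_{0.04} = -1.751, z_{0.74} = 0.6433.
σ = (6.888 − 4.043)/(0.6433 − (-1.751)) = 1.188.
μ = 4.043 − (-1.751)·1.188 = 6.123.
CV = √(exp(σ²)−1) = √(exp(1.4117)−1) = 1.762.

σ ≈ 1.188, CV ≈ 1.762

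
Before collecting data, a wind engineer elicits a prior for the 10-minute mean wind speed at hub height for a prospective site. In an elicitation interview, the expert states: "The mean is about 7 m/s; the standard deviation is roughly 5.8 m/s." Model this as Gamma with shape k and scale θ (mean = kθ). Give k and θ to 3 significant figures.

For Gamma(k, scale θ): mean = kθ, variance = kθ², so CV = 1/√k.
CV = SD/mean = 5.8/7 = 0.8286, hence k = 1/CV² = 1.46.
Then θ = mean/k = 7/1.46 = 4.81.

k ≈ 1.46, θ ≈ 4.81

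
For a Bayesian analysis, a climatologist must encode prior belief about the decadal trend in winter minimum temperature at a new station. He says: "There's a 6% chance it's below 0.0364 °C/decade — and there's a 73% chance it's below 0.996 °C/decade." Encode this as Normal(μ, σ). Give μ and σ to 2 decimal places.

μ = 0.72, σ = 0.44

For Normal(μ,σ), the p-quantile is μ + z_p·σ. Here z_{0.06} = -1.555, z_{0.73} = 0.6128.
So 0.0364 = μ − 1.555σ and 0.996 = μ + 0.6128σ.
Subtracting: σ = (0.996 − 0.0364)/(0.6128 − (-1.555)) = 0.44.
Then μ = 0.0364 − (-1.555)·0.44 = 0.72.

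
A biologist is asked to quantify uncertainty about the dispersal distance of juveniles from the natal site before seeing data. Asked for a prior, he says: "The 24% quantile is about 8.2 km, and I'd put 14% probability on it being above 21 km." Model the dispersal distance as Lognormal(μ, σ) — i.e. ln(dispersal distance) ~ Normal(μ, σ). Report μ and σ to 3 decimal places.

μ ≈ 2.476, σ ≈ 0.526

If T ~ Lognormal(μ,σ) then ln T ~ Normal(μ,σ), so the p-quantile of ln T is μ + z_p·σ.
ln(8.2) = 2.104 and ln(21) = 3.045; z_{0.24} = -0.7063, z_{0.86} = 1.08.
σ = (3.045 − 2.104)/(1.08 − (-0.7063)) = 0.526.
μ = 2.104 − (-0.7063)·0.526 = 2.476.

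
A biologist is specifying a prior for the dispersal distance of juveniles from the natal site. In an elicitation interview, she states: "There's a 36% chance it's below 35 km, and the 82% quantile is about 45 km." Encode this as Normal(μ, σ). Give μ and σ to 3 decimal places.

μ = 37.814, σ = 7.850

The p-quantile of Normal(μ,σ) is μ + z_p·σ, with z_{0.36} = -0.3585 and z_{0.82} = 0.9154.
Eliminate σ: μ = (z₂·x₁ − z₁·x₂)/(z₂ − z₁) = (0.9154·35 − (-0.3585)·45)/1.274 = 37.814.
Then σ = (x₂ − x₁)/(z₂ − z₁) = (45 − 35)/1.274 = 7.850.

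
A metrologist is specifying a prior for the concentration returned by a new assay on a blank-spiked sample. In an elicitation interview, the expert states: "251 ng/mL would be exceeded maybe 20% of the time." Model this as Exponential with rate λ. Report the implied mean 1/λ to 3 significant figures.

P(T > 251.0) = e^(−λ·251.0) = 0.2, so λ = −ln(0.2)/251.0 = 0.00641.
Mean = 1/λ = 156 ng/mL.

mean ≈ 156 ng/mL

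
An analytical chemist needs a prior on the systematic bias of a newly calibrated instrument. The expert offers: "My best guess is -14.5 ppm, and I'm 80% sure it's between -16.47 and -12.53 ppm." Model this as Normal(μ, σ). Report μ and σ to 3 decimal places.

A symmetric 80% interval runs μ ± z·σ with z = 1.282.
Half-width = 1.97, so σ = 1.97/1.282 = 1.537.
μ is the stated best guess, -14.500.

μ = -14.500, σ = 1.537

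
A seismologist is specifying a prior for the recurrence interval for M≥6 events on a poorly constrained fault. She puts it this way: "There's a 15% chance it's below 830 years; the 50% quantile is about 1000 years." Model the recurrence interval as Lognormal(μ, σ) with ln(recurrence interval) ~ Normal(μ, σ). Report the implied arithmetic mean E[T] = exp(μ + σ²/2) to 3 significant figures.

If T ~ Lognormal(μ,σ) then ln T ~ Normal(μ,σ), so the p-quantile of ln T is μ + z_p·σ.
ln(830) = 6.721 and ln(1000) = 6.908; z_{0.15} = -1.036, z_{0.5} = 0.
σ = (6.908 − 6.721)/(0 − (-1.036)) = 0.180.
μ = 6.721 − (-1.036)·0.180 = 6.908.
E[T] = exp(μ + σ²/2) = exp(6.908 + 0.0162) = 1020 years.

E[T] ≈ 1020 years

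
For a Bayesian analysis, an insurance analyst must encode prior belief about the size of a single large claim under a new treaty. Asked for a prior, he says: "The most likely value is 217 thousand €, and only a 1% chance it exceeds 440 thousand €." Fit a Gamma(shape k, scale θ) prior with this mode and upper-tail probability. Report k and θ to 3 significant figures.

Gamma(k,θ) with k>1 has mode (k−1)θ, so θ = 217/(k−1).
Need P(X < 440) = 0.99 with θ tied to k this way. Start at k = 2, θ = 217: P(X<440) ≈ 0.601.
Too low — raise k to concentrate. Iterating converges to k ≈ 10.8.
Then θ = 217/(10.8−1) ≈ 22.1.

k ≈ 10.8, θ ≈ 22.1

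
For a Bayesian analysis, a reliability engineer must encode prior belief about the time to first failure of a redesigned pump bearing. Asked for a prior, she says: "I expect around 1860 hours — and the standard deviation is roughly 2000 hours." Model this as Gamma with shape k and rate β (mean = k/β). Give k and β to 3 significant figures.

k ≈ 0.865, β ≈ 0.000465

For Gamma(k, rate β): mean = k/β, variance = k/β², so CV = 1/√k.
CV = SD/mean = 2000/1860 = 1.075, hence k = 1/CV² = 0.865.
Then β = k/mean = 0.865/1860 = 0.000465.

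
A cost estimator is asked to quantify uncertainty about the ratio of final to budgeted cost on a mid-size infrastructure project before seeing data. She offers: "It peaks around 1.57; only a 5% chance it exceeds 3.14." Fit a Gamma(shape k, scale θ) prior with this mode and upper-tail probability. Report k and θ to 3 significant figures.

k ≈ 6.77, θ ≈ 0.272

Gamma(k,θ) with k>1 has mode (k−1)θ, so θ = 1.57/(k−1).
Need P(X < 3.14) = 0.95 with θ tied to k this way. Start at k = 2, θ = 1.57: P(X<3.14) ≈ 0.594.
Too low — raise k to concentrate. Iterating converges to k ≈ 6.77.
Then θ = 1.57/(6.77−1) ≈ 0.272.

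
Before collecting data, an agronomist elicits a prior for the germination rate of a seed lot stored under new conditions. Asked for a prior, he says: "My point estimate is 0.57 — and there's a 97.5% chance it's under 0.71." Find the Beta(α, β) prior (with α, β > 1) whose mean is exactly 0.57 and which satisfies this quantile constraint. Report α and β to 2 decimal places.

α ≈ 25.42, β ≈ 19.17

With mean 0.57 fixed, write α = 0.57s, β = 0.43s where s = α+β.
Need P(θ < 0.71) = 0.975 under Beta(0.57s, 0.43s). Normal approximation: (q−m)/√(m(1−m)/s) ≈ z_{0.975} = 1.96, so s ≈ 0.57·0.43·(1.96)²/(0.71−0.57)² = 48.0.
At s = 48.0: P(θ<0.71) ≈ 0.979. Adjusting to match 0.975 gives s ≈ 44.59.
So α = 0.57·44.59 ≈ 25.42, β = 0.43·44.59 ≈ 19.17.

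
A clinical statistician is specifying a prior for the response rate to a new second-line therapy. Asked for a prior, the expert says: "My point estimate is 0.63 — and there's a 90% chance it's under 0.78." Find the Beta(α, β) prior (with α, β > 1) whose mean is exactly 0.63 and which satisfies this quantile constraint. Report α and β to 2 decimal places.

With mean 0.63 fixed, write α = 0.63s, β = 0.37s where s = α+β.
Need P(θ < 0.78) = 0.9 under Beta(0.63s, 0.37s). Normal approximation: (q−m)/√(m(1−m)/s) ≈ z_{0.9} = 1.28, so s ≈ 0.63·0.37·(1.28)²/(0.78−0.63)² = 17.0.
At s = 17.0: P(θ<0.78) ≈ 0.910. Adjusting to match 0.9 gives s ≈ 15.73.
So α = 0.63·15.73 ≈ 9.91, β = 0.37·15.73 ≈ 5.82.

α ≈ 9.91, β ≈ 5.82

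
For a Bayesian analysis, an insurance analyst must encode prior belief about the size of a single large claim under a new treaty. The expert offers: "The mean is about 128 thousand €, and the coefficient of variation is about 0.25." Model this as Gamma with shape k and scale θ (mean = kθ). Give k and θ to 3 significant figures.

k ≈ 16, θ ≈ 8

For Gamma(k, scale θ): mean = kθ, variance = kθ², so CV = 1/√k.
CV = 0.25, hence k = 1/CV² = 16.
Then θ = mean/k = 128/16 = 8.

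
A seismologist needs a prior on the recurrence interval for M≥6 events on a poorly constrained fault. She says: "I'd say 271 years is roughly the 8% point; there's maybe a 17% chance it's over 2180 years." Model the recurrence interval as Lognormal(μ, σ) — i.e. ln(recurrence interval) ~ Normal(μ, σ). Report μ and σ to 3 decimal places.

If T ~ Lognormal(μ,σ) then ln T ~ Normal(μ,σ), so the p-quantile of ln T is μ + z_p·σ.
ln(271) = 5.602 and ln(2180) = 7.687; z_{0.08} = -1.405, z_{0.83} = 0.9542.
σ = (7.687 − 5.602)/(0.9542 − (-1.405)) = 0.884.
μ = 5.602 − (-1.405)·0.884 = 6.844.

μ ≈ 6.844, σ ≈ 0.884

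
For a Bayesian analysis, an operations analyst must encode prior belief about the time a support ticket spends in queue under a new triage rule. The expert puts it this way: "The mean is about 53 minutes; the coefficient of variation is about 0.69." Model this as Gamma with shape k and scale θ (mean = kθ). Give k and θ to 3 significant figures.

k ≈ 2.1, θ ≈ 25.2

For Gamma(k, scale θ): mean = kθ, variance = kθ², so CV = 1/√k.
CV = 0.69, hence k = 1/CV² = 2.1.
Then θ = mean/k = 53/2.1 = 25.2.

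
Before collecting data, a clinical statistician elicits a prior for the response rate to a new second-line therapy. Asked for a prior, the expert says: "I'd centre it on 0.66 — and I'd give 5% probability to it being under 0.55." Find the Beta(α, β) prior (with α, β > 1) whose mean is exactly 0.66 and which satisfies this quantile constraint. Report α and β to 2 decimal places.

α ≈ 34.68, β ≈ 17.86

With mean 0.66 fixed, write α = 0.66s, β = 0.34s where s = α+β.
Need P(θ < 0.55) = 0.05 under Beta(0.66s, 0.34s). Normal approximation: (q−m)/√(m(1−m)/s) ≈ z_{0.05} = -1.64, so s ≈ 0.66·0.34·(-1.64)²/(0.55−0.66)² = 50.2.
At s = 50.2: P(θ<0.55) ≈ 0.054. Adjusting to match 0.05 gives s ≈ 52.54.
So α = 0.66·52.54 ≈ 34.68, β = 0.34·52.54 ≈ 17.86.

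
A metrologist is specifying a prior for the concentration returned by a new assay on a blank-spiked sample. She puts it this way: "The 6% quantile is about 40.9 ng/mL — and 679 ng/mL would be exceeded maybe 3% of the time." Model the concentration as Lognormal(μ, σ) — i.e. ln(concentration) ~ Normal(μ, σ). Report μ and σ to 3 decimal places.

If T ~ Lognormal(μ,σ) then ln T ~ Normal(μ,σ), so the p-quantile of ln T is μ + z_p·σ.
ln(40.9) = 3.711 and ln(679) = 6.521; z_{0.06} = -1.555, z_{0.97} = 1.881.
σ = (6.521 − 3.711)/(1.881 − (-1.555)) = 0.818.
μ = 3.711 − (-1.555)·0.818 = 4.983.

μ ≈ 4.983, σ ≈ 0.818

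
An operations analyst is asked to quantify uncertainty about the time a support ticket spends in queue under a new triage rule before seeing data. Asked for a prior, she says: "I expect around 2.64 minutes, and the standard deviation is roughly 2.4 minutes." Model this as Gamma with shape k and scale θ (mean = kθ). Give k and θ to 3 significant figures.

k ≈ 1.21, θ ≈ 2.18

For Gamma(k, scale θ): mean = kθ, variance = kθ², so CV = 1/√k.
CV = SD/mean = 2.4/2.64 = 0.9091, hence k = 1/CV² = 1.21.
Then θ = mean/k = 2.64/1.21 = 2.18.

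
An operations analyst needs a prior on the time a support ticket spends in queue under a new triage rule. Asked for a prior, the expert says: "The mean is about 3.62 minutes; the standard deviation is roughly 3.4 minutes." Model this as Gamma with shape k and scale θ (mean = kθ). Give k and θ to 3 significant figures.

For Gamma(k, scale θ): mean = kθ, variance = kθ², so CV = 1/√k.
CV = SD/mean = 3.4/3.62 = 0.9392, hence k = 1/CV² = 1.13.
Then θ = mean/k = 3.62/1.13 = 3.19.

k ≈ 1.13, θ ≈ 3.19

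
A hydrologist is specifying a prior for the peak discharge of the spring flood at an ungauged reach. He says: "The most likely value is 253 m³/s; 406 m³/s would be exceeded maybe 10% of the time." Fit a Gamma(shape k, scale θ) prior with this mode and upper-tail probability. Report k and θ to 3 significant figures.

k ≈ 9.4, θ ≈ 30.1

Gamma(k,θ) with k>1 has mode (k−1)θ, so θ = 253/(k−1).
Need P(X < 406) = 0.9 with θ tied to k this way. Start at k = 2, θ = 253: P(X<406) ≈ 0.477.
Too low — raise k to concentrate. Iterating converges to k ≈ 9.4.
Then θ = 253/(9.4−1) ≈ 30.1.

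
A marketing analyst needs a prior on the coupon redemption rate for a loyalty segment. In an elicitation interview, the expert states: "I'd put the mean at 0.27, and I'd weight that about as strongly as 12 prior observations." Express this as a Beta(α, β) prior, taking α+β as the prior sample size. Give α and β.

Under the effective-sample-size interpretation, Beta(α, β) has prior mean α/(α+β) and prior sample size α+β.
So α+β = 12 and α/(α+β) = 0.27, giving α = 0.27·12 = 3.24 and β = 12 − 3.24 = 8.76.

α = 3.24, β = 8.76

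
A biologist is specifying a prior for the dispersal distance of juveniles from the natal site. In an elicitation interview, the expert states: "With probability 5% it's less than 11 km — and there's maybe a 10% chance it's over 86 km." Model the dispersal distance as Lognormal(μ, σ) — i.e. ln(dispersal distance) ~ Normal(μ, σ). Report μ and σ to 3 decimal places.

μ ≈ 3.554, σ ≈ 0.703

If T ~ Lognormal(μ,σ) then ln T ~ Normal(μ,σ), so the p-quantile of ln T is μ + z_p·σ.
ln(11) = 2.398 and ln(86) = 4.454; z_{0.05} = -1.645, z_{0.9} = 1.282.
σ = (4.454 − 2.398)/(1.282 − (-1.645)) = 0.703.
μ = 2.398 − (-1.645)·0.703 = 3.554.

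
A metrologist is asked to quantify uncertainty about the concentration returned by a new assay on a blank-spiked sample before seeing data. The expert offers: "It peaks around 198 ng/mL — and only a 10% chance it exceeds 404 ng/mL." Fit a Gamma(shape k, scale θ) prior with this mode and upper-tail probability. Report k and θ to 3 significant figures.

Gamma(k,θ) with k>1 has mode (k−1)θ, so θ = 198/(k−1).
Need P(X < 404) = 0.9 with θ tied to k this way. Start at k = 2, θ = 198: P(X<404) ≈ 0.605.
Too low — raise k to concentrate. Iterating converges to k ≈ 4.77.
Then θ = 198/(4.77−1) ≈ 52.5.

k ≈ 4.77, θ ≈ 52.5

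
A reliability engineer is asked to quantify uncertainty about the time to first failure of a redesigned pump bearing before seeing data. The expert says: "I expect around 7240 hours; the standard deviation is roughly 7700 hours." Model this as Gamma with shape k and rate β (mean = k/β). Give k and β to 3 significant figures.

k ≈ 0.884, β ≈ 0.000122

For Gamma(k, rate β): mean = k/β, variance = k/β², so CV = 1/√k.
CV = SD/mean = 7700/7240 = 1.064, hence k = 1/CV² = 0.884.
Then β = k/mean = 0.884/7240 = 0.000122.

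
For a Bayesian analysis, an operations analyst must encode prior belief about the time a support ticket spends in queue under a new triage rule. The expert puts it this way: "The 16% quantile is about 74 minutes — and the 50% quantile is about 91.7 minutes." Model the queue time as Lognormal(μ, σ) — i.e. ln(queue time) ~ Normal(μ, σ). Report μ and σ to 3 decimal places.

μ ≈ 4.519, σ ≈ 0.216

If T ~ Lognormal(μ,σ) then ln T ~ Normal(μ,σ), so the p-quantile of ln T is μ + z_p·σ.
ln(74) = 4.304 and ln(91.7) = 4.519; z_{0.16} = -0.9945, z_{0.5} = 0.
σ = (4.519 − 4.304)/(0 − (-0.9945)) = 0.216.
μ = 4.304 − (-0.9945)·0.216 = 4.519.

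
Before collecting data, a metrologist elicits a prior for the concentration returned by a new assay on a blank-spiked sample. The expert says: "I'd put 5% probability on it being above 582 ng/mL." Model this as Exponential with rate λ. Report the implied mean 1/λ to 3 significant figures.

P(T > 582.0) = e^(−λ·582.0) = 0.05, so λ = −ln(0.05)/582.0 = 0.00515.
Mean = 1/λ = 194 ng/mL.

mean ≈ 194 ng/mL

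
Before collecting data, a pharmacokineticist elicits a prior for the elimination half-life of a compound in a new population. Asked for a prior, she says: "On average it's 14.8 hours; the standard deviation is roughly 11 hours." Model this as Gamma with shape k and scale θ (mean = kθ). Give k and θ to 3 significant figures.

k ≈ 1.81, θ ≈ 8.18

For Gamma(k, scale θ): mean = kθ, variance = kθ², so CV = 1/√k.
CV = SD/mean = 11/14.8 = 0.7432, hence k = 1/CV² = 1.81.
Then θ = mean/k = 14.8/1.81 = 8.18.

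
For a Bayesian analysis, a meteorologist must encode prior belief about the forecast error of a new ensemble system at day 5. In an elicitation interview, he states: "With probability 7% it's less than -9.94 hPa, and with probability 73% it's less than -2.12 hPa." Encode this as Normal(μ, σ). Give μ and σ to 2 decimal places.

μ = -4.41, σ = 3.74

The p-quantile of Normal(μ,σ) is μ + z_p·σ, with z_{0.07} = -1.476 and z_{0.73} = 0.6128.
Eliminate σ: μ = (z₂·x₁ − z₁·x₂)/(z₂ − z₁) = (0.6128·-9.94 − (-1.476)·-2.12)/2.089 = -4.41.
Then σ = (x₂ − x₁)/(z₂ − z₁) = (-2.12 − -9.94)/2.089 = 3.74.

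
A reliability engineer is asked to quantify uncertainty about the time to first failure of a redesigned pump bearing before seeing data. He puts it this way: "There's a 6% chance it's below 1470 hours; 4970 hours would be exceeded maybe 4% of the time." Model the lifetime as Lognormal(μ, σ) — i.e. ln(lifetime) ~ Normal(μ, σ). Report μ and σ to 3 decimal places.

μ ≈ 7.866, σ ≈ 0.369

If T ~ Lognormal(μ,σ) then ln T ~ Normal(μ,σ), so the p-quantile of ln T is μ + z_p·σ.
ln(1470) = 7.293 and ln(4970) = 8.511; z_{0.06} = -1.555, z_{0.96} = 1.751.
σ = (8.511 − 7.293)/(1.751 − (-1.555)) = 0.369.
μ = 7.293 − (-1.555)·0.369 = 7.866.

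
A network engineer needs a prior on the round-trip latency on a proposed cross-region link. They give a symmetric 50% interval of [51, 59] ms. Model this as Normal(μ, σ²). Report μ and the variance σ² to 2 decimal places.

A symmetric 50% interval runs μ ± z·σ with z = 0.6745.
Half-width = 4, so σ = 4/0.6745 = 5.930 and σ² = 35.17.
μ is the interval midpoint, 55.00.

μ = 55.00, σ² = 35.17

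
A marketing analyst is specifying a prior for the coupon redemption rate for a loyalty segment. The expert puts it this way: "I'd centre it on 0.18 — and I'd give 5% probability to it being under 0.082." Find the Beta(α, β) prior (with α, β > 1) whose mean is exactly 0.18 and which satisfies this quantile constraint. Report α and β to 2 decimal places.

With mean 0.18 fixed, write α = 0.18s, β = 0.82s where s = α+β.
Need P(θ < 0.082) = 0.05 under Beta(0.18s, 0.82s). Normal approximation: (q−m)/√(m(1−m)/s) ≈ z_{0.05} = -1.64, so s ≈ 0.18·0.82·(-1.64)²/(0.082−0.18)² = 41.6.
At s = 41.6: P(θ<0.082) ≈ 0.028. Adjusting to match 0.05 gives s ≈ 31.68.
So α = 0.18·31.68 ≈ 5.70, β = 0.82·31.68 ≈ 25.98.

α ≈ 5.70, β ≈ 25.98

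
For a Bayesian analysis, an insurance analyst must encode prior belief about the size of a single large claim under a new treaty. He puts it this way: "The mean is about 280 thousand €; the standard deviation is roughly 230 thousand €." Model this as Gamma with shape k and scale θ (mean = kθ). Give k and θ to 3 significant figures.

k ≈ 1.48, θ ≈ 189

For Gamma(k, scale θ): mean = kθ, variance = kθ², so CV = 1/√k.
CV = SD/mean = 230/280 = 0.8214, hence k = 1/CV² = 1.48.
Then θ = mean/k = 280/1.48 = 189.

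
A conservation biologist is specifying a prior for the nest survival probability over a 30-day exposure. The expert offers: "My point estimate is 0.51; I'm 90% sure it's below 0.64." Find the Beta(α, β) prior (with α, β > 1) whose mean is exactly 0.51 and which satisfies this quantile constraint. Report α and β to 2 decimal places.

With mean 0.51 fixed, write α = 0.51s, β = 0.49s where s = α+β.
Need P(θ < 0.64) = 0.9 under Beta(0.51s, 0.49s). Normal approximation: (q−m)/√(m(1−m)/s) ≈ z_{0.9} = 1.28, so s ≈ 0.51·0.49·(1.28)²/(0.64−0.51)² = 24.3.
At s = 24.3: P(θ<0.64) ≈ 0.902. Adjusting to match 0.9 gives s ≈ 23.88.
So α = 0.51·23.88 ≈ 12.18, β = 0.49·23.88 ≈ 11.70.

α ≈ 12.18, β ≈ 11.70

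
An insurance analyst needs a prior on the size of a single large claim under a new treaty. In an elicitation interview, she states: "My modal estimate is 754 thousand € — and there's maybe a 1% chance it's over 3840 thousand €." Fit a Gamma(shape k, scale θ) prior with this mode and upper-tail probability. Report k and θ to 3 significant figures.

Gamma(k,θ) with k>1 has mode (k−1)θ, so θ = 754/(k−1).
Need P(X < 3840) = 0.99 with θ tied to k this way. Start at k = 2, θ = 754: P(X<3840) ≈ 0.963.
Too low — raise k to concentrate. Iterating converges to k ≈ 2.47.
Then θ = 754/(2.47−1) ≈ 513.

k ≈ 2.47, θ ≈ 513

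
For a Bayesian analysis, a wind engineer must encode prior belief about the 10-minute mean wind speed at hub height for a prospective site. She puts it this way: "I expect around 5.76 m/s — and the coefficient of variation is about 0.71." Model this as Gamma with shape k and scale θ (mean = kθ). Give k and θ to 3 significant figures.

k ≈ 1.98, θ ≈ 2.9

For Gamma(k, scale θ): mean = kθ, variance = kθ², so CV = 1/√k.
CV = 0.71, hence k = 1/CV² = 1.98.
Then θ = mean/k = 5.76/1.98 = 2.9.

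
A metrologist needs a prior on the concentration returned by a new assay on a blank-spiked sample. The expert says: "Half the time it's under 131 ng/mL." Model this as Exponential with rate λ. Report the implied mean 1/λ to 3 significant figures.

mean ≈ 189 ng/mL

Exponential median = ln 2 / λ, so λ = ln 2 / 131.0 = 0.00529.
Mean = 1/λ = 189 ng/mL.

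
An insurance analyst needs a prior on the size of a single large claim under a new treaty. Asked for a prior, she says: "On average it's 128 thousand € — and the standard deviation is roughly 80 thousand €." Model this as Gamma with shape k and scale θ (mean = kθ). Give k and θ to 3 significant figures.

For Gamma(k, scale θ): mean = kθ, variance = kθ², so CV = 1/√k.
CV = SD/mean = 80/128 = 0.625, hence k = 1/CV² = 2.56.
Then θ = mean/k = 128/2.56 = 50.

k ≈ 2.56, θ ≈ 50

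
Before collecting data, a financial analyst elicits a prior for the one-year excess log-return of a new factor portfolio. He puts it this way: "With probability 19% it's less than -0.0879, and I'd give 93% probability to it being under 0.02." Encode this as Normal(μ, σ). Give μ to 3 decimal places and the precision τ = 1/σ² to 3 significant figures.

μ = -0.048, τ = 476

The p-quantile of Normal(μ,σ) is μ + z_p·σ, with z_{0.19} = -0.8779 and z_{0.93} = 1.476.
Eliminate σ: μ = (z₂·x₁ − z₁·x₂)/(z₂ − z₁) = (1.476·-0.0879 − (-0.8779)·0.02)/2.354 = -0.048.
Then σ = (x₂ − x₁)/(z₂ − z₁) = (0.02 − -0.0879)/2.354 = 0.046.
Precision τ = 1/σ² = 1/0.04584² = 476.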